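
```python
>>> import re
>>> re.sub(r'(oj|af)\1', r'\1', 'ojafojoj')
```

After group 1 captures some text, `\1` only succeeds where that same text appears again.
Matches: at [4:8] → 'ojoj'.
`\1` in the replacement pulls in group 1's text for each match.

'ojafoj'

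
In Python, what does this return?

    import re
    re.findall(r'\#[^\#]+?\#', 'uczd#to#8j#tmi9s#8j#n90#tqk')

Matches: at [4:8] → '#to#'; at [10:17] → '#tmi9s#'; at [19:24] → '#n90#'.
`findall` yields the raw match text (3 of them) because the pattern has no groups.

['#to#', '#tmi9s#', '#n90#']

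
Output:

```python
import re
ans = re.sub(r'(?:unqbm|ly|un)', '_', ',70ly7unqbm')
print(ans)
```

,70_7_

Alternation tries branches left to right and keeps the first one that lets the overall match succeed at that position.
Matches: at [3:5] → 'ly'; at [6:11] → 'unqbm'.
Every occurrence is swapped for '_'.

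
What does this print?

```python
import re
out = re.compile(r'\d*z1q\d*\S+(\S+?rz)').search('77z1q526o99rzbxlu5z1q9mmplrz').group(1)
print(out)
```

lrz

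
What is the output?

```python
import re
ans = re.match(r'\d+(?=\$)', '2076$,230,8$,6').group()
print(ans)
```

2076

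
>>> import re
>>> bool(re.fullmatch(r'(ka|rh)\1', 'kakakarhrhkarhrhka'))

`re.fullmatch` is like wrapping the pattern in `^…$` (in single-line mode).
Here the string isn't matched end-to-end, so the call returns None, and `bool(None)` is False.

False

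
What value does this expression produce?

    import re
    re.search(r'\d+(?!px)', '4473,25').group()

'4473'

The negative lookahead/lookbehind blocks any match where the forbidden context is present.
`search` walks the string left to right and returns the first match it finds.
The match spans [0:4] → '4473'.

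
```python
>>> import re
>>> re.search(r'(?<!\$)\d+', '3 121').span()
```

`(?!…)`/`(?<!…)` only lets a position through if the neighbouring text does NOT match; no characters are consumed.
The match spans [0:1] → '3'.

(0, 1)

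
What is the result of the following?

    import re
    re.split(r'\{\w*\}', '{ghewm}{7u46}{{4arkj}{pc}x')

Matches to split on: at [0:7] → '{ghewm}'; at [7:13] → '{7u46}'; at [14:21] → '{4arkj}'; at [21:25] → '{pc}'.
`split` removes every match and returns the 5 fragments in between.

['', '', '{', '', 'x']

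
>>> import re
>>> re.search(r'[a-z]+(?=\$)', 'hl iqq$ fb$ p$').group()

'iqq'

Lookahead/lookbehind check context without consuming it, so the matched span excludes the asserted characters.
Unlike `match`, `search` isn't anchored — it looks for the pattern anywhere in the string.
The match spans [3:6] → 'iqq'.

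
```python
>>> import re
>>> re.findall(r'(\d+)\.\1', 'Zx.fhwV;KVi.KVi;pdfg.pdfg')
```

`findall` collects group 1 from each match (0 total).
Nothing in the string satisfies the pattern, so the list is empty.

[]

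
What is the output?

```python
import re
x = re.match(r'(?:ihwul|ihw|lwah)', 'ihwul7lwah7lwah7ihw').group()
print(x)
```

ihwul

`re.match` only tries the pattern at the start of the string.
The match spans [0:5] → 'ihwul'.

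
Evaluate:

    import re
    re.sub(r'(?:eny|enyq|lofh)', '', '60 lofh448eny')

'60 448'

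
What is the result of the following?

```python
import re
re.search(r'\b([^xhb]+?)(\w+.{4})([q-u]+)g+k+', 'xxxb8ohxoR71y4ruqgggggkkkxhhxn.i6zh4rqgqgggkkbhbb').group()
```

Pattern: a word boundary (`\b`, zero-width); then one or more of any character except [xhb] (lazy) (captured); then one or more of a word character, then exactly 4 of any character (captured); then one or more of a character in [q-u] (captured); then one or more of the literal 'g', then one or more of a literal 'k'.
Unlike `match`, `search` isn't anchored — it looks for the pattern anywhere in the string.
The match spans [30:45] → '.i6zh4rqgqgggkk'.
Captured: group 1 = '.', group 2 = 'i6zh4rqg', group 3 = 'q'.

'.i6zh4rqgqgggkk'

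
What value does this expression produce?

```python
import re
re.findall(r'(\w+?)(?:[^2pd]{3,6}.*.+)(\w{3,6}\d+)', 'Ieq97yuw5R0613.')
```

[('I', '0613')]

Pattern: one or more of a word character (lazy) (captured); then 3 to 6 of any character except [2pd], then zero or more of any character, then one or more of any character (non-capturing group); then 3 to 6 of a word character, then one or more of a digit (captured).
Lazy quantifiers expand one character at a time until the remainder of the pattern can match.
Walking the string: at [0:14] match 'Ieq97yuw5R0613', groups = ('I', '0613').
2 groups means the one result is a tuple of 2 captured strings — 1 here.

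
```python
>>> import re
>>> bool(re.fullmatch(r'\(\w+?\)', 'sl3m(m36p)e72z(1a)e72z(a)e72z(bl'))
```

False

For `fullmatch`, every character of the input must be accounted for by the pattern.
Here the pattern can't cover the whole string, so the call returns None, and `bool(None)` is False.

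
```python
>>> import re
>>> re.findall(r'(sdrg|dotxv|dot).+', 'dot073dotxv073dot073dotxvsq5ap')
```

['dot']

`findall` collects group 1 from the one match (1 total).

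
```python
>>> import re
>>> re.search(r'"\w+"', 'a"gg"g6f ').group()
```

'"gg"'

`re.search` tries every starting position until one works.
The match spans [1:5] → '"gg"'.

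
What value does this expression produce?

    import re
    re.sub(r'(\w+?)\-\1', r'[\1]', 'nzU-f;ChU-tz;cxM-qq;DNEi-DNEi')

A backreference is literal: `\1` must see the identical characters the first group matched.
Matches: at [20:29] → 'DNEi-DNEi'.
`\1` in the replacement pulls in group 1's text for each match.

'nzU-f;ChU-tz;cxM-qq;[DNEi]'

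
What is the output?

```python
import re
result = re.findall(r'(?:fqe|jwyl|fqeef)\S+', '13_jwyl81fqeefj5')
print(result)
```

['jwyl81fqeefj5']

Walking the string: at [3:16] → 'jwyl81fqeefj5'.
No capturing groups, so `findall` returns the 1 full match string.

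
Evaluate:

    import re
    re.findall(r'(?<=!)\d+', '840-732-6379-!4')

['4']

The `(?=…)`/`(?<=…)` assertion just peeks at neighbouring text; it doesn't advance the match position.
Walking the string: at [14:15] → '4'.
Since nothing is captured, `findall` lists the 1 matched substring directly.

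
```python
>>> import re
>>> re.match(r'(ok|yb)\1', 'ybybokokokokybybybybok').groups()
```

The match spans [0:4] → 'ybyb'.
Captured: group 1 = 'yb'.

('yb',)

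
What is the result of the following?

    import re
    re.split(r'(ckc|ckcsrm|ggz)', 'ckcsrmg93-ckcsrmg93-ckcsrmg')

Alternation isn't longest-match — the leftmost alternative that fits at this position is chosen.
With a capturing group present, the delimiter's captured portion is kept in the result list.

['', 'ckc', 'srmg93-', 'ckc', 'srmg93-', 'ckc', 'srmg']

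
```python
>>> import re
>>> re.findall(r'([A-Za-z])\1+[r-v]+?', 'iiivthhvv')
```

['i', 'h']

`\1` has to match the exact text group 1 already captured.
Walking the string: at [0:4] match 'iiiv', group 1 = 'i'; at [5:8] match 'hhv', group 1 = 'h'.
`findall` collects group 1 from each match (2 total).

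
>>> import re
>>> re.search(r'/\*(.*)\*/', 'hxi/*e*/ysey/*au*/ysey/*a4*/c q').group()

`re.search` tries every starting position until one works.
The match spans [3:28] → '/*e*/ysey/*au*/ysey/*a4*/'.
Captured: group 1 = 'e*/ysey/*au*/ysey/*a4'.

'/*e*/ysey/*au*/ysey/*a4*/'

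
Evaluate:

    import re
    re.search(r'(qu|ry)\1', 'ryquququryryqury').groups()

After group 1 captures some text, `\1` only succeeds where that same text appears again.
`re.search` scans for the first position where the pattern succeeds.
The match spans [2:6] → 'ququ'.
Captured: group 1 = 'qu'.

('qu',)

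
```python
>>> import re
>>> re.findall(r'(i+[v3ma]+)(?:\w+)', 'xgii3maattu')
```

['ii3maa']

The pattern matches one or more of the literal 'i', then one or more of one of [v3ma] (captured); then one or more of a word character (non-capturing group).
Scanning left to right: at [2:11] match 'ii3maattu', group 1 = 'ii3maa'.
With a single group, `findall` returns only what that group captured — 1 item.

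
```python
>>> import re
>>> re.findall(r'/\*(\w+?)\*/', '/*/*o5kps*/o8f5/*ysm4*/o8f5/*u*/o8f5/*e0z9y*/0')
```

['o5kps', 'ysm4', 'u', 'e0z9y']

`findall` collects group 1 from each match (4 total).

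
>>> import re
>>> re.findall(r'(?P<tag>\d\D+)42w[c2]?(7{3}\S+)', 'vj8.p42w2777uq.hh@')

[('8.p', '777uq.hh@')]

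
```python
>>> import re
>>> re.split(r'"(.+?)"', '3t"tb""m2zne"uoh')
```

Because the quantifier is non-greedy, it stops expanding at the earliest point where the rest of the pattern can succeed.
The group in the pattern means `split` returns the separators' captures alongside the pieces.

['3t', 'tb', '', 'm2zne', 'uoh']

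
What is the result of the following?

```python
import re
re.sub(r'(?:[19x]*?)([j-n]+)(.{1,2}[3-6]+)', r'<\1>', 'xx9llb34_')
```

'<ll>_'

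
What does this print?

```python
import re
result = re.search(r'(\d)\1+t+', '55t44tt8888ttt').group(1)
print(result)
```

After group 1 captures some text, `\1` only succeeds where that same text appears again.
Unlike `match`, `search` isn't anchored — it looks for the pattern anywhere in the string.
The match spans [0:3] → '55t'.
Captured: group 1 = '5'.

5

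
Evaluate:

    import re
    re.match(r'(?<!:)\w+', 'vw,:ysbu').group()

`re.match` only tries the pattern at the start of the string.
The match spans [0:2] → 'vw'.

'vw'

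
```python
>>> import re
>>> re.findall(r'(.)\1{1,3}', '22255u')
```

['2', '5']

After group 1 captures some text, `\1` only succeeds where that same text appears again.
Walking the string: at [0:3] match '222', group 1 = '2'; at [3:5] match '55', group 1 = '5'.
With a single group, `findall` returns only what that group captured — 2 items.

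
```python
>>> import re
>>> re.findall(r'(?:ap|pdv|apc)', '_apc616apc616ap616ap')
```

Alternation isn't longest-match — the leftmost alternative that fits at this position is chosen.
Matches: at [1:3] → 'ap'; at [7:9] → 'ap'; at [13:15] → 'ap'; at [18:20] → 'ap'.
Since nothing is captured, `findall` lists the 4 matched substrings directly.

['ap', 'ap', 'ap', 'ap']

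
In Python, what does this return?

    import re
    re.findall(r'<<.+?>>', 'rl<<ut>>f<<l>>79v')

['<<ut>>', '<<l>>']

The `?` after the quantifier makes it lazy — it takes as little as possible before letting the rest of the pattern try.
Walking the string: at [2:8] → '<<ut>>'; at [9:14] → '<<l>>'.
`findall` yields the raw match text (2 of them) because the pattern has no groups.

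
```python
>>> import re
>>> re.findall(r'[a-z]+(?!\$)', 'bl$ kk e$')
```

['b', 'kk']

The negative lookahead/lookbehind blocks any match where the forbidden context is present.
No capturing groups, so `findall` returns the 2 full match strings.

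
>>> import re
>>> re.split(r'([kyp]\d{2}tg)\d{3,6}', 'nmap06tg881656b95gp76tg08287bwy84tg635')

['nma', 'p06tg', 'b95g', 'p76tg', 'bw', 'y84tg', '']

This matches one of [kyp], then exactly 2 of a digit, then the literal 'tg' (captured); then 3 to 6 of a digit.
Matches to split on: at [3:14] → 'p06tg881656'; at [18:28] → 'p76tg08287'; at [30:38] → 'y84tg635'.
The group in the pattern means `split` returns the separators' captures alongside the pieces.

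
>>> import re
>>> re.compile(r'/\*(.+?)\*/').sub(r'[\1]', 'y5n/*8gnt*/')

'y5n[8gnt]'

Matches: at [3:11] → '/*8gnt*/'.
Each match is replaced using the text its own group 1 captured.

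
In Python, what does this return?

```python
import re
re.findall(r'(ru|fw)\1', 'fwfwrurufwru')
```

The backreference `\1` re-matches whatever the first group consumed, character for character.
Because there's exactly one group, `findall` drops the full match and keeps group 1 from each hit.

['fw', 'ru']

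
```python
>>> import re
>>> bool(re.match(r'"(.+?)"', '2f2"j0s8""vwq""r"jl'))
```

`re.match` only tries the pattern at the start of the string.
Here the pattern fails at index 0, so the call returns None, and `bool(None)` is False.

False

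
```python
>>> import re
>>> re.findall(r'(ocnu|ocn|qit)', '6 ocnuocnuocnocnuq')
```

['ocnu', 'ocnu', 'ocn', 'ocnu']

Alternation tries branches left to right and keeps the first one that lets the overall match succeed at that position.
Because there's exactly one group, `findall` drops the full match and keeps group 1 from each hit.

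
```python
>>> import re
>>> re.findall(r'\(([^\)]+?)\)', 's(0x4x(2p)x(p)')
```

['0x4x(2p', 'p']

One capturing group, so `findall` returns just the captured substring from each match — 2 in all.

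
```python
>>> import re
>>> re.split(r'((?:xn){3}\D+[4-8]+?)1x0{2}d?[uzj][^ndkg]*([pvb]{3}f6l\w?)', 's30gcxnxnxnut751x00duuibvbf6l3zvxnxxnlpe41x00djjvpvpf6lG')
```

Pattern: the literal 'xn' repeated 3 times, then one or more of a non-digit, then one or more of a character in [4-8] (lazy) (captured); then the literal '1x', then exactly 2 of a literal '0', then optionally the literal 'd'; then one of [uzj], then zero or more of any character except [ndkg]; then exactly 3 of one of [pvb], then the literal 'f6l', then optionally a word character (captured).
Matches to split on: at [5:30] → 'xnxnxnut751x00duuibvbf6l3'.
With a capturing group present, the delimiter's captured portion is kept in the result list.

['s30gc', 'xnxnxnut75', 'bvbf6l3', 'zvxnxxnlpe41x00djjvpvpf6lG']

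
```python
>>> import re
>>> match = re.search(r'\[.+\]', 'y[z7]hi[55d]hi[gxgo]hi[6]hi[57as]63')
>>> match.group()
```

`search` walks the string left to right and returns the first match it finds.
The match spans [1:33] → '[z7]hi[55d]hi[gxgo]hi[6]hi[57as]'.

'[z7]hi[55d]hi[gxgo]hi[6]hi[57as]'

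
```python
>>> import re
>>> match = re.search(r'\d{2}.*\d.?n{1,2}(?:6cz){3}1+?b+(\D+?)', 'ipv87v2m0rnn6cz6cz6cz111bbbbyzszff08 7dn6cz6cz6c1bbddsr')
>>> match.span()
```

Pattern: exactly 2 of a digit, then zero or more of any character, then a digit; then optionally any character, then 1 to 2 of a literal 'n', then the literal '6cz' repeated 3 times; then one or more of the literal '1' (lazy), then one or more of the literal 'b'; then one or more of a non-digit (lazy) (captured).
With the lazy modifier that quantifier settles for the fewest repetitions that let the rest of the pattern succeed (the atoms after it are unaffected and can still be greedy).
`re.search` tries every starting position until one works.
The match spans [3:29] → '87v2m0rnn6cz6cz6cz111bbbby'.
Captured: group 1 = 'y'.

(3, 29)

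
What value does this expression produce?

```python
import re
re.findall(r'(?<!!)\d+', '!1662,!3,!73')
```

['662', '3']

Because the assertion is negative and zero-width, positions next to the forbidden text are skipped.
With no groups in the pattern, `findall` gives back each whole match — 2 here.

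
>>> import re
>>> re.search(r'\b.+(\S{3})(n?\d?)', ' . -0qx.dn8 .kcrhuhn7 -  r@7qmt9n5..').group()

'0qx.dn8 .kcrhuhn7 -  r@7qmt9n5..'

The pattern matches a word boundary (`\b`, zero-width); then one or more of any character; then exactly 3 of a non-whitespace character (captured); then optionally the literal 'n', then optionally a digit (captured).
`re.search` tries every starting position until one works.
The match spans [4:36] → '0qx.dn8 .kcrhuhn7 -  r@7qmt9n5..'.
Captured: group 1 = '5..', group 2 = ''.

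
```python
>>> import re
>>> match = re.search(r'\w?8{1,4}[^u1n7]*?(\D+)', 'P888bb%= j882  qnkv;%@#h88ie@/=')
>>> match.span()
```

(0, 10)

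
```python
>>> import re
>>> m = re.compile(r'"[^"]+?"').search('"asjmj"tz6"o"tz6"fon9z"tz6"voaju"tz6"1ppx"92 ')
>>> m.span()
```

Unlike `match`, `search` isn't anchored — it looks for the pattern anywhere in the string.
The match spans [0:7] → '"asjmj"'.

(0, 7)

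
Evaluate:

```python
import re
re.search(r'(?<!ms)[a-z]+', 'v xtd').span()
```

(0, 1)

A negative assertion filters positions out without eating any characters.
The match spans [0:1] → 'v'.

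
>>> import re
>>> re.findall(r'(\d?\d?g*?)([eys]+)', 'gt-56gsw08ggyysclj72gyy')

[('56g', 's'), ('08gg', 'yys'), ('72g', 'yy')]

This matches optionally a digit, then optionally a digit, then zero or more of the literal 'g' (lazy) (captured); then one or more of one of [eys] (captured).
2 groups means each result is a tuple of 2 captured strings — 3 here.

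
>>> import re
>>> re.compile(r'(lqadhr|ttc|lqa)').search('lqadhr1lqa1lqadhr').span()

(0, 6)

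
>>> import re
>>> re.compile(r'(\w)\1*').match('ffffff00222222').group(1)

'f'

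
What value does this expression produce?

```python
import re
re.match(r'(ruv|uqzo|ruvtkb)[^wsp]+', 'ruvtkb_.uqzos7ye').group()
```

With `match`, the pattern is implicitly anchored at the beginning.
The match spans [0:12] → 'ruvtkb_.uqzo'.
Captured: group 1 = 'ruv'.

'ruvtkb_.uqzo'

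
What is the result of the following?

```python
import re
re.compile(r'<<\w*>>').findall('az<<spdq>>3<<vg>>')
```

['<<spdq>>', '<<vg>>']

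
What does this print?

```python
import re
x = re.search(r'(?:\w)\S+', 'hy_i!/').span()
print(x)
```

(0, 6)

The match spans [0:6] → 'hy_i!/'.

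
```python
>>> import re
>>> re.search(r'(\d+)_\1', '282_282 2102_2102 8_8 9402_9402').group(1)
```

The match spans [0:7] → '282_282'.
Captured: group 1 = '282'.

'282'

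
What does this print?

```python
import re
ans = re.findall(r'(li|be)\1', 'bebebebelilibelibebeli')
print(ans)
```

`\1` has to match the exact text group 1 already captured.
Matches: at [0:4] match 'bebe', group 1 = 'be'; at [4:8] match 'bebe', group 1 = 'be'; at [8:12] match 'lili', group 1 = 'li'; at [16:20] match 'bebe', group 1 = 'be'.
With a single group, `findall` returns only what that group captured — 4 items.

['be', 'be', 'li', 'be']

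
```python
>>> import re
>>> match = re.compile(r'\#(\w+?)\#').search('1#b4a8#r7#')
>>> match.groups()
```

('b4a8',)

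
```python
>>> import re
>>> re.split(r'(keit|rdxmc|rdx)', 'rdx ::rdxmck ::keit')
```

['', 'rdx', ' ::', 'rdxmc', 'k ::', 'keit', '']

Alternation tries branches left to right and keeps the first one that lets the overall match succeed at that position.
Matches to split on: at [0:3] → 'rdx'; at [6:11] → 'rdxmc'; at [15:19] → 'keit'.
Because the pattern has a capturing group, `split` also inserts each captured text between the pieces.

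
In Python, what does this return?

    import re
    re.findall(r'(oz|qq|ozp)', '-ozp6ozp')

Branches in `(...|...)` are attempted left-to-right; the first branch that allows the whole pattern to succeed is taken.
Walking the string: at [1:3] match 'oz', group 1 = 'oz'; at [5:7] match 'oz', group 1 = 'oz'.
Because there's exactly one group, `findall` drops the full match and keeps group 1 from each hit.

['oz', 'oz']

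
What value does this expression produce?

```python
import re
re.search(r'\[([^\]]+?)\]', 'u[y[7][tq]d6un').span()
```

(1, 6)

`search` walks the string left to right and returns the first match it finds.
The match spans [1:6] → '[y[7]'.
Captured: group 1 = 'y[7'.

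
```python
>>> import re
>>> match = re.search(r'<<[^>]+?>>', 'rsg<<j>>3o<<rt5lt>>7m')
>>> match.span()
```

(3, 8)

`re.search` scans for the first position where the pattern succeeds.
The match spans [3:8] → '<<j>>'.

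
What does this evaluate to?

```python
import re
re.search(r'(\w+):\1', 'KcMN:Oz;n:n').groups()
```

('n',)

The match spans [8:11] → 'n:n'.
Captured: group 1 = 'n'.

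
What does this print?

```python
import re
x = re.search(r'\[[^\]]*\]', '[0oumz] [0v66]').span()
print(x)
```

The match spans [0:7] → '[0oumz]'.

(0, 7)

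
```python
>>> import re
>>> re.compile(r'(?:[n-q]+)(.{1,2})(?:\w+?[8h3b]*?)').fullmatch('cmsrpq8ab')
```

The pattern matches one or more of a character in [n-q] (non-capturing group); then 1 to 2 of any character (captured); then one or more of a word character (lazy), then zero or more of one of [8h3b] (lazy) (non-capturing group).
`re.fullmatch` is like wrapping the pattern in `^…$` (in single-line mode).
Here there's no way to consume every character, so the call returns None.

None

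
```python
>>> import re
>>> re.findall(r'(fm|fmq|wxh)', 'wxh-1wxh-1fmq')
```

Branches in `(...|...)` are attempted left-to-right; the first branch that allows the whole pattern to succeed is taken.
`findall` collects group 1 from each match (3 total).

['wxh', 'wxh', 'fm']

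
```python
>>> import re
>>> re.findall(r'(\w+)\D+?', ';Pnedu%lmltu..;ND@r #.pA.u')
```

['Pnedu', 'lmltu', 'ND', 'r', 'pA']

A `+?`/`*?`/`{m,n}?` starts at its minimum and grows only as far as needed for what follows to match.
Because there's exactly one group, `findall` drops the full match and keeps group 1 from each hit.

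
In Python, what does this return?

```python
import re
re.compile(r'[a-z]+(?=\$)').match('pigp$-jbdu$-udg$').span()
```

The lookaround is zero-width — it requires the adjacent text to match without consuming it, so the asserted text isn't part of the match.
`re.match` only tries the pattern at the start of the string.
The match spans [0:4] → 'pigp'.

(0, 4)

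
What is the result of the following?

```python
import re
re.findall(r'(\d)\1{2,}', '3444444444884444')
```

['4', '4']

`\1` has to match the exact text group 1 already captured.
Walking the string: at [1:10] match '444444444', group 1 = '4'; at [12:16] match '4444', group 1 = '4'.
`findall` collects group 1 from each match (2 total).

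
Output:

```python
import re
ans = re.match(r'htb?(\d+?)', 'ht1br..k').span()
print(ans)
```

(0, 3)

`re.match` only tries the pattern at the start of the string.
The match spans [0:3] → 'ht1'.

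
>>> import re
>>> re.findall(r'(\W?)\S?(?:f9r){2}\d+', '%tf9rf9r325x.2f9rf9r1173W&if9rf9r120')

Pattern: optionally a non-word character (captured); then optionally a non-whitespace character; then the literal 'f9r' repeated 2 times, then one or more of a digit.
Scanning left to right: at [0:11] match '%tf9rf9r325', group 1 = '%'; at [12:24] match '.2f9rf9r1173', group 1 = '.'; at [25:36] match '&if9rf9r120', group 1 = '&'.
With a single group, `findall` returns only what that group captured — 3 items.

['%', '.', '&']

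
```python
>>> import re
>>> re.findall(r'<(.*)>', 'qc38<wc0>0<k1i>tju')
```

['wc0>0<k1i']

Matches: at [4:15] match '<wc0>0<k1i>', group 1 = 'wc0>0<k1i'.
Because there's exactly one group, `findall` drops the full match and keeps group 1 from the one hit.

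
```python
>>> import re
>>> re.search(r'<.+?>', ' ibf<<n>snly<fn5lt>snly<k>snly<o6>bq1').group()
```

'<<n>'

The `?` after the quantifier makes it lazy — it takes as little as possible before letting the rest of the pattern try.
`re.search` scans for the first position where the pattern succeeds.
The match spans [4:8] → '<<n>'.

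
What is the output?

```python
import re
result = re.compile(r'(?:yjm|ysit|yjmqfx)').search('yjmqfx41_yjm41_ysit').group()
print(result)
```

yjm

Alternation tries branches left to right and keeps the first one that lets the overall match succeed at that position.
Unlike `match`, `search` isn't anchored — it looks for the pattern anywhere in the string.
The match spans [0:3] → 'yjm'.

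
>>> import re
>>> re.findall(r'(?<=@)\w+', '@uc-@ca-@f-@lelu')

The lookaround is zero-width — it requires the adjacent text to match without consuming it, so the asserted text isn't part of the match.
Scanning left to right: at [1:3] → 'uc'; at [5:7] → 'ca'; at [9:10] → 'f'; at [12:16] → 'lelu'.
With no groups in the pattern, `findall` gives back each whole match — 4 here.

['uc', 'ca', 'f', 'lelu']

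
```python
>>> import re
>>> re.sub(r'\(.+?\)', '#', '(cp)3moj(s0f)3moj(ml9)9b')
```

Because the quantifier is non-greedy, it stops expanding at the earliest point where the rest of the pattern can succeed.
Matches: at [0:4] → '(cp)'; at [8:13] → '(s0f)'; at [17:22] → '(ml9)'.
Every occurrence is swapped for '#'.

'#3moj#3moj#9b'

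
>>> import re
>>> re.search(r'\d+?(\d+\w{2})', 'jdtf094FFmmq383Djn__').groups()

The match spans [4:9] → '094FF'.
Captured: group 1 = '94FF'.

('94FF',)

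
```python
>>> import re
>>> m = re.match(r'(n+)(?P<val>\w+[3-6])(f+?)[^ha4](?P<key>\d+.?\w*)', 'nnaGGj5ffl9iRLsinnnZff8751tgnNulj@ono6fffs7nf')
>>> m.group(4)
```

'9iRLsinnnZff8751tgnNulj'

The match spans [0:33] → 'nnaGGj5ffl9iRLsinnnZff8751tgnNulj'.
Captured: group 1 = 'nn', group 2 = 'aGGj5', group 3 = 'ff', group 4 = '9iRLsinnnZff8751tgnNulj'.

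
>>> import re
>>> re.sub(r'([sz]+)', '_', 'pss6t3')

The pattern matches one or more of one of [sz] (captured).
`sub` substitutes '_' at each match site.

'p_6t3'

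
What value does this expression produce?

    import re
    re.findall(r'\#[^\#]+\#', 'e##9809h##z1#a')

['#9809h#', '#z1#']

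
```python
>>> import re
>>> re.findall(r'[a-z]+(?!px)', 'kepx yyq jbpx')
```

['kepx', 'yyq', 'jbpx']

`(?!…)`/`(?<!…)` only lets a position through if the neighbouring text does NOT match; no characters are consumed.
Matches: at [0:4] → 'kepx'; at [5:8] → 'yyq'; at [9:13] → 'jbpx'.
With no groups in the pattern, `findall` gives back each whole match — 3 here.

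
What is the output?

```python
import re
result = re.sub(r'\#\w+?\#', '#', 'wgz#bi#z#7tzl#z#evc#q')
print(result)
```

wgz#z#z#q

Matches: at [3:7] → '#bi#'; at [8:14] → '#7tzl#'; at [15:20] → '#evc#'.
`sub` substitutes '#' at each match site.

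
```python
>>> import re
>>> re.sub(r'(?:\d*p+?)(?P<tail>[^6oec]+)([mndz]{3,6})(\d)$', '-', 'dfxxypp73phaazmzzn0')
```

'dfxxy-'

The pattern matches zero or more of a digit, then one or more of a literal 'p' (lazy) (non-capturing group); then one or more of any character except [6oec] (captured as 'tail'); then 3 to 6 of one of [mndz] (captured); then a digit (captured); then anchored at the end.
Matches: at [5:19] → 'pp73phaazmzzn0'.
Each match is replaced by '-'.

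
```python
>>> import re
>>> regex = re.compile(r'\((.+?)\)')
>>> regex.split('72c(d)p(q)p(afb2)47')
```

['72c', 'd', 'p', 'q', 'p', 'afb2', '47']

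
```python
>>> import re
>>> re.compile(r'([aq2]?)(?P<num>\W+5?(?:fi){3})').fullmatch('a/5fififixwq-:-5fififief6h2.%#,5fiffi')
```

None

The pattern matches optionally one of [aq2] (captured); then one or more of a non-word character, then optionally a literal '5', then the literal 'fi' repeated 3 times (captured as 'num').
`re.fullmatch` requires the pattern to consume the entire string.
Here the string isn't matched end-to-end, so the call returns None.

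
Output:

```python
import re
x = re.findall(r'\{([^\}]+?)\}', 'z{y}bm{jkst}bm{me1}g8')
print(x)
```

['y', 'jkst', 'me1']

Walking the string: at [1:4] match '{y}', group 1 = 'y'; at [6:12] match '{jkst}', group 1 = 'jkst'; at [14:19] match '{me1}', group 1 = 'me1'.
`findall` collects group 1 from each match (3 total).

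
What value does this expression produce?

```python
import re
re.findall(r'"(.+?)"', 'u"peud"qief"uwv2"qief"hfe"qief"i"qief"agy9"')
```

['peud', 'uwv2', 'hfe', 'i', 'agy9']

Because the quantifier is non-greedy, it stops expanding at the earliest point where the rest of the pattern can succeed.
Scanning left to right: at [1:7] match '"peud"', group 1 = 'peud'; at [11:17] match '"uwv2"', group 1 = 'uwv2'; at [21:26] match '"hfe"', group 1 = 'hfe'; at [30:33] match '"i"', group 1 = 'i'; at [37:43] match '"agy9"', group 1 = 'agy9'.
With a single group, `findall` returns only what that group captured — 5 items.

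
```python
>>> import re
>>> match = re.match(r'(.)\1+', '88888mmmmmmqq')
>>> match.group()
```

The backreference `\1` re-matches whatever the first group consumed, character for character.
With `match`, the pattern is implicitly anchored at the beginning.
The match spans [0:5] → '88888'.
Captured: group 1 = '8'.

'88888'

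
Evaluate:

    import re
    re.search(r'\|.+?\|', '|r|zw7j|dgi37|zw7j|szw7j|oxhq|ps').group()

'|r|'

`search` walks the string left to right and returns the first match it finds.
The match spans [0:3] → '|r|'.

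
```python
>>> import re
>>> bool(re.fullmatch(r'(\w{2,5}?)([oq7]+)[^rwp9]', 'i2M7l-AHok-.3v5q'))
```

`re.fullmatch` is like wrapping the pattern in `^…$` (in single-line mode).
Here the pattern can't cover the whole string, so the call returns None, and `bool(None)` is False.

False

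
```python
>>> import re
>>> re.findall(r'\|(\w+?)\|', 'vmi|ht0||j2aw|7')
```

Matches: at [3:8] match '|ht0|', group 1 = 'ht0'; at [8:14] match '|j2aw|', group 1 = 'j2aw'.
With a single group, `findall` returns only what that group captured — 2 items.

['ht0', 'j2aw']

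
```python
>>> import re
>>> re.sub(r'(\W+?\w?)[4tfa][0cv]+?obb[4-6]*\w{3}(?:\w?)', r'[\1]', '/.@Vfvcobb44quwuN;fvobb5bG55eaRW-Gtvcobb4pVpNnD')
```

This matches one or more of a non-word character (lazy), then optionally a word character (captured); then one of [4tfa], then one or more of one of [0cv] (lazy), then the literal 'obb'; then zero or more of a character in [4-6], then exactly 3 of a word character; then optionally a word character (non-capturing group).
Matches: at [0:16] → '/.@Vfvcobb44quwu'; at [17:28] → ';fvobb5bG55'; at [32:45] → '-Gtvcobb4pVpN'.
`\1` in the replacement pulls in group 1's text for each match.

'[/.@V]N[;]eaRW[-G]nD'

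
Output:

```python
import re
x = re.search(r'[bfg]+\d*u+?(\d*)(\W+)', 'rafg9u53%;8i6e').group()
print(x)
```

Pattern: one or more of one of [bfg], then zero or more of a digit, then one or more of the literal 'u' (lazy); then zero or more of a digit (captured); then one or more of a non-word character (captured).
`search` walks the string left to right and returns the first match it finds.
The match spans [2:10] → 'fg9u53%;'.
Captured: group 1 = '53', group 2 = '%;'.

fg9u53%;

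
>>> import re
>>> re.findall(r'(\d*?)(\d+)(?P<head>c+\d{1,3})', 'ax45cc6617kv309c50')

The pattern matches zero or more of a digit (lazy) (captured); then one or more of a digit (captured); then one or more of the literal 'c', then 1 to 3 of a digit (captured as 'head').
Walking the string: at [2:9] match '45cc661', groups = ('', '45', 'cc661'); at [12:18] match '309c50', groups = ('', '309', 'c50').
3 groups means each result is a tuple of 3 captured strings — 2 here.

[('', '45', 'cc661'), ('', '309', 'c50')]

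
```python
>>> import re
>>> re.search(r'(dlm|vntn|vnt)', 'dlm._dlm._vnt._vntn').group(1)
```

`re.search` scans for the first position where the pattern succeeds.
The match spans [0:3] → 'dlm'.
Captured: group 1 = 'dlm'.

'dlm'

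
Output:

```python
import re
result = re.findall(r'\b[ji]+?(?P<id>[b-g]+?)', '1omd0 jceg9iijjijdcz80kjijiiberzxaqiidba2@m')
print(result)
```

['c']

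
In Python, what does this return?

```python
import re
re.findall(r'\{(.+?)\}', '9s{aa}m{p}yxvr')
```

['aa', 'p']

Because the quantifier is non-greedy, it stops expanding at the earliest point where the rest of the pattern can succeed.
Walking the string: at [2:6] match '{aa}', group 1 = 'aa'; at [7:10] match '{p}', group 1 = 'p'.
Because there's exactly one group, `findall` drops the full match and keeps group 1 from each hit.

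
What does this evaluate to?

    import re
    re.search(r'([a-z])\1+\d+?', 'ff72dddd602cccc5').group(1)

A backreference is literal: `\1` must see the identical characters the first group matched.
`re.search` tries every starting position until one works.
The match spans [0:3] → 'ff7'.
Captured: group 1 = 'f'.

'f'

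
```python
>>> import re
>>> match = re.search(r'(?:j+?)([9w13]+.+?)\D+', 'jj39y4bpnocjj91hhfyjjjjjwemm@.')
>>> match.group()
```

'jj39y4bpnocjj'

This matches one or more of a literal 'j' (lazy) (non-capturing group); then one or more of one of [9w13], then one or more of any character (lazy) (captured); then one or more of a non-digit.
The match spans [0:13] → 'jj39y4bpnocjj'.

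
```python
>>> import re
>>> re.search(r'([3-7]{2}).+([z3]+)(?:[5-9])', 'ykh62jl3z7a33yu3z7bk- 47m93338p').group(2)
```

The pattern matches exactly 2 of a character in [3-7] (captured); then one or more of any character; then one or more of one of [z3] (captured); then a character in [5-9] (non-capturing group).
`re.search` scans for the first position where the pattern succeeds.
The match spans [11:30] → '33yu3z7bk- 47m93338'.
Captured: group 1 = '33', group 2 = '3'.

'3'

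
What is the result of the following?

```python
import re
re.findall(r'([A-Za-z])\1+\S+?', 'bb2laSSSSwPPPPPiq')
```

A backreference is literal: `\1` must see the identical characters the first group matched.
Walking the string: at [0:3] match 'bb2', group 1 = 'b'; at [5:10] match 'SSSSw', group 1 = 'S'; at [10:16] match 'PPPPPi', group 1 = 'P'.
Because there's exactly one group, `findall` drops the full match and keeps group 1 from each hit.

['b', 'S', 'P']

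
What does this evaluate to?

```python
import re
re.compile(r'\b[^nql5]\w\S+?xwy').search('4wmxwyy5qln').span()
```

The match spans [0:6] → '4wmxwy'.

(0, 6)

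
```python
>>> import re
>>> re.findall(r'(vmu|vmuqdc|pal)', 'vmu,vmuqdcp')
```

['vmu', 'vmu']

Alternation isn't longest-match — the leftmost alternative that fits at this position is chosen.
Because there's exactly one group, `findall` drops the full match and keeps group 1 from each hit.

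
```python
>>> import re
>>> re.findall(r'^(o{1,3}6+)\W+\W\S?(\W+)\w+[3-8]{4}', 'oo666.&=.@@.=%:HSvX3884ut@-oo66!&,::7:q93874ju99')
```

[('oo666', ':')]

This matches anchored at the start of the string; then 1 to 3 of a literal 'o', then one or more of a literal '6' (captured); then one or more of a non-word character, then a non-word character, then optionally a non-whitespace character; then one or more of a non-word character (captured); then one or more of a word character, then exactly 4 of a character in [3-8].
Walking the string: at [0:23] match 'oo666.&=.@@.=%:HSvX3884', groups = ('oo666', ':').
Multiple groups make `findall` return tuples — one 2-tuple for the one match.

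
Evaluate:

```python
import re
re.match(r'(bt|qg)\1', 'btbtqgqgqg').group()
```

'btbt'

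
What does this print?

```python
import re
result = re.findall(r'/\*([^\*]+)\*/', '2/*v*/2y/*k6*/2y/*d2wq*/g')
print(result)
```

Because there's exactly one group, `findall` drops the full match and keeps group 1 from each hit.

['v', 'k6', 'd2wq']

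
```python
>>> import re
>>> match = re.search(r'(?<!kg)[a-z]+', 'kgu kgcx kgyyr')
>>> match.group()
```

The negative lookaround is zero-width — it rules out positions where the adjacent text would match, without consuming anything.
The match spans [0:3] → 'kgu'.

'kgu'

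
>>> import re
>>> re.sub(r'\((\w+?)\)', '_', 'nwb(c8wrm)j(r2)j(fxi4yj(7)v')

'nwb_j_j(fxi4yj_v'

Matches: at [3:10] → '(c8wrm)'; at [11:15] → '(r2)'; at [23:26] → '(7)'.
Each match is replaced by '_'.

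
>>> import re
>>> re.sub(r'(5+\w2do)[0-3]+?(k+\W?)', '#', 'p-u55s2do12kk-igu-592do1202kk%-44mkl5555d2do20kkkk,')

Each match is replaced by '#'.

'p-u#igu-#-44mkl#'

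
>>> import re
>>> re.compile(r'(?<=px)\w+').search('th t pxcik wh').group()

'cik'

Lookahead/lookbehind check context without consuming it, so the matched span excludes the asserted characters.
`search` walks the string left to right and returns the first match it finds.
The match spans [7:10] → 'cik'.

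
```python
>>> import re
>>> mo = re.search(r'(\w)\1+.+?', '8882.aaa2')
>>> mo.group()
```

'8882'

`\1` has to match the exact text group 1 already captured.
The match spans [0:4] → '8882'.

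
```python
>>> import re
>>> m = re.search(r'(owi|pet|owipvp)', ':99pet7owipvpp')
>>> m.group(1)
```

'pet'

`re.search` tries every starting position until one works.
The match spans [3:6] → 'pet'.
Captured: group 1 = 'pet'.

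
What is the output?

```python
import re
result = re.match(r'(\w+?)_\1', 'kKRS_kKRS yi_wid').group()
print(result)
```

kKRS_kKRS

After group 1 captures some text, `\1` only succeeds where that same text appears again.
With `match`, the pattern is implicitly anchored at the beginning.
The match spans [0:9] → 'kKRS_kKRS'.
Captured: group 1 = 'kKRS'.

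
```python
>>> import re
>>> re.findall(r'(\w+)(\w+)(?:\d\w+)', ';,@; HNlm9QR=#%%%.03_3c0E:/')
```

2 groups means each result is a tuple of 2 captured strings — 2 here.

[('HNl', 'm'), ('03_3', 'c')]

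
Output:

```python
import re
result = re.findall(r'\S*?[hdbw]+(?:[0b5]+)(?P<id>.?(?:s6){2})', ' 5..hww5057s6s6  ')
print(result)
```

This matches zero or more of a non-whitespace character (lazy), then one or more of one of [hdbw]; then one or more of one of [0b5] (non-capturing group); then optionally any character, then the literal 's6' repeated 2 times (captured as 'id').
Walking the string: at [1:15] match '5..hww5057s6s6', group 1 = '7s6s6'.
With a single group, `findall` returns only what that group captured — 1 item.

['7s6s6']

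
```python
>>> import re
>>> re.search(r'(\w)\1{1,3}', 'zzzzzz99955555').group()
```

'zzzz'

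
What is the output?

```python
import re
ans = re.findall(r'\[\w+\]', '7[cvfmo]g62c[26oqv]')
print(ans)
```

['[cvfmo]', '[26oqv]']

Matches: at [1:8] → '[cvfmo]'; at [12:19] → '[26oqv]'.
Since nothing is captured, `findall` lists the 2 matched substrings directly.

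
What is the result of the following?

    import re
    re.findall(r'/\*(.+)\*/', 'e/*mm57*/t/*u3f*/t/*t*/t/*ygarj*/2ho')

Because there's exactly one group, `findall` drops the full match and keeps group 1 from the one hit.

['mm57*/t/*u3f*/t/*t*/t/*ygarj']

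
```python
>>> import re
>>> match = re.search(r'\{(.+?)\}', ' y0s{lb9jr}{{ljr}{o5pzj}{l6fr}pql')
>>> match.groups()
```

('lb9jr',)

The match spans [4:11] → '{lb9jr}'.
Captured: group 1 = 'lb9jr'.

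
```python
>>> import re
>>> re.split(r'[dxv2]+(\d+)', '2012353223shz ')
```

['', '012353223', 'shz ']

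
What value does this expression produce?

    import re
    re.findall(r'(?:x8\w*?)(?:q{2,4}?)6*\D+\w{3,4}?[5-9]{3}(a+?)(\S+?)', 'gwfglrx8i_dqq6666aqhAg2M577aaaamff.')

Because the quantifier is non-greedy, it stops expanding at the earliest point where the rest of the pattern can succeed.
2 groups means the one result is a tuple of 2 captured strings — 1 here.

[('a', 'a')]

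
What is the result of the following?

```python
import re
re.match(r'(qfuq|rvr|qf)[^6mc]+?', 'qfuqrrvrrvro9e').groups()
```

The match spans [0:5] → 'qfuqr'.
Captured: group 1 = 'qfuq'.

('qfuq',)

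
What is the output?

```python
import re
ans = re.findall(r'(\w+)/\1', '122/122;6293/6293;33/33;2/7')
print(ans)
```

A backreference is literal: `\1` must see the identical characters the first group matched.
With a single group, `findall` returns only what that group captured — 3 items.

['122', '6293', '33']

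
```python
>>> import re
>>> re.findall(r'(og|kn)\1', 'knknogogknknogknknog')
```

['kn', 'og', 'kn', 'kn']

`\1` is not a pattern — it's the concrete string captured by group 1, re-applied verbatim.
Because there's exactly one group, `findall` drops the full match and keeps group 1 from each hit.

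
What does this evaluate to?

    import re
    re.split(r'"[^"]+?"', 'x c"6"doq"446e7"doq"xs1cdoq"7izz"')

['x c', 'doq', 'doq', '7izz"']

Each match becomes a cut point; 4 segments remain.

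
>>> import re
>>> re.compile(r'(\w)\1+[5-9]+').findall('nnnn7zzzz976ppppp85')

`\1` is not a pattern — it's the concrete string captured by group 1, re-applied verbatim.
Matches: at [0:5] match 'nnnn7', group 1 = 'n'; at [5:12] match 'zzzz976', group 1 = 'z'; at [12:19] match 'ppppp85', group 1 = 'p'.
`findall` collects group 1 from each match (3 total).

['n', 'z', 'p']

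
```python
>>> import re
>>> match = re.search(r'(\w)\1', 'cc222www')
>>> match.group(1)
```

'c'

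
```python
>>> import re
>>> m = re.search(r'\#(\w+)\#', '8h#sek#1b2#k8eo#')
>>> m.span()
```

The match spans [2:7] → '#sek#'.

(2, 7)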